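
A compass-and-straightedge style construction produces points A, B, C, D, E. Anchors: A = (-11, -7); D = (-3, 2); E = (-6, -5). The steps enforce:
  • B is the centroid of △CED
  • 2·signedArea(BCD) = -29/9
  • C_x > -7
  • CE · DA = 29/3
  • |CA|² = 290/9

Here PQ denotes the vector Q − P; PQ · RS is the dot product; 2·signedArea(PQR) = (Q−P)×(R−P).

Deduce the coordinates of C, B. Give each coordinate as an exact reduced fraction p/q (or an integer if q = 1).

B = (-47/9, -19/9)
C = (-20/3, -10/3)

1. C_x = -20/3  [line 8·x + 9·y + 250/3 = 0 ∩ |CA|² = 290/9]
2. C_y = -10/3  [line 8·x + 9·y + 250/3 = 0 ∩ |CA|² = 290/9]
   → C = (-20/3, -10/3)
3. B_x = -47/9  [B is the centroid of △CED]
4. B_y = -19/9  [B is the centroid of △CED]
   → B = (-47/9, -19/9)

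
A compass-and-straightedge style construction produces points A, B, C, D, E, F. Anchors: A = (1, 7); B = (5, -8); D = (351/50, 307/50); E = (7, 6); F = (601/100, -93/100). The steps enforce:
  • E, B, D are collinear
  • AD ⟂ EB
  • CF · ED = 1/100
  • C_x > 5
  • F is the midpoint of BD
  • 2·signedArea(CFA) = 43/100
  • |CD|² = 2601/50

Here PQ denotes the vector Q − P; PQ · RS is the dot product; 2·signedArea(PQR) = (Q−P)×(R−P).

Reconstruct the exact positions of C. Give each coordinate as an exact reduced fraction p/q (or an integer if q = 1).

1. C_x = 6  [2·signedArea(CFA) = 43/100 ∩ CF · ED = 1/100]
2. C_y = -1  [2·signedArea(CFA) = 43/100 ∩ CF · ED = 1/100]
   → C = (6, -1)

C = (6, -1)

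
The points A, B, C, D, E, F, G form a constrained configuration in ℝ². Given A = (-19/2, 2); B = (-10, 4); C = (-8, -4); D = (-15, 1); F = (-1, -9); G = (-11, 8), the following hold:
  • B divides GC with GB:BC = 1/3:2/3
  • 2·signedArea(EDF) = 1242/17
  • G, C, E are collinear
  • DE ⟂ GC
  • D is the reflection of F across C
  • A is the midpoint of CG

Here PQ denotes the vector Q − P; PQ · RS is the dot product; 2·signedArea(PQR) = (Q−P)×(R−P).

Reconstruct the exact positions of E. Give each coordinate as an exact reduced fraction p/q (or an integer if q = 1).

E = (-163/17, 40/17)

1. E_x = -163/17  [G, C, E are collinear ∩ DE ⟂ GC]
2. E_y = 40/17  [G, C, E are collinear ∩ DE ⟂ GC]
   → E = (-163/17, 40/17)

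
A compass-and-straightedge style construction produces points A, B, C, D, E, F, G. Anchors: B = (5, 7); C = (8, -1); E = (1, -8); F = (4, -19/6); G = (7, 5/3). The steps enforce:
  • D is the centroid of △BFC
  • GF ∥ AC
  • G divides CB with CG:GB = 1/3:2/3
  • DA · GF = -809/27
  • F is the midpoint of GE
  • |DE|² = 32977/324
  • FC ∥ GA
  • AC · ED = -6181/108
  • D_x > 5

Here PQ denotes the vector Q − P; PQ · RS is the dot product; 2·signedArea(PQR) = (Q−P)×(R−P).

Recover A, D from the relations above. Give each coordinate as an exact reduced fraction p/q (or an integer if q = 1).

1. A_x = 11  [GF ∥ AC ∩ FC ∥ GA]
2. A_y = 23/6  [GF ∥ AC ∩ FC ∥ GA]
   → A = (11, 23/6)
3. D_x = 17/3  [D is the centroid of △BFC]
4. D_y = 17/18  [D is the centroid of △BFC]
   → D = (17/3, 17/18)

A = (11, 23/6)
D = (17/3, 17/18)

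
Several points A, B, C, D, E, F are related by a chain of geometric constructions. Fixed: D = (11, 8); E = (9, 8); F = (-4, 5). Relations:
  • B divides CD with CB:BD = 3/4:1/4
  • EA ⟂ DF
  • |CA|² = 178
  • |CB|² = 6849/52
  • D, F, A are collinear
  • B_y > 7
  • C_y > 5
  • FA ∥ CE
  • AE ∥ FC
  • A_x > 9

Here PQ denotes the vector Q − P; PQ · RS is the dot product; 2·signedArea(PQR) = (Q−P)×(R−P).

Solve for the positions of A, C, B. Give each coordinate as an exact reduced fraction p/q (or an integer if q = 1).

1. A_x = 118/13  [D, F, A are collinear ∩ EA ⟂ DF]
2. A_y = 99/13  [D, F, A are collinear ∩ EA ⟂ DF]
   → A = (118/13, 99/13)
3. C_x = -53/13  [FA ∥ CE ∩ AE ∥ FC]
4. C_y = 70/13  [FA ∥ CE ∩ AE ∥ FC]
   → C = (-53/13, 70/13)
5. B_x = 94/13  [B divides CD with CB:BD = 3/4:1/4]
6. B_y = 191/26  [B divides CD with CB:BD = 3/4:1/4]
   → B = (94/13, 191/26)

A = (118/13, 99/13)
B = (94/13, 191/26)
C = (-53/13, 70/13)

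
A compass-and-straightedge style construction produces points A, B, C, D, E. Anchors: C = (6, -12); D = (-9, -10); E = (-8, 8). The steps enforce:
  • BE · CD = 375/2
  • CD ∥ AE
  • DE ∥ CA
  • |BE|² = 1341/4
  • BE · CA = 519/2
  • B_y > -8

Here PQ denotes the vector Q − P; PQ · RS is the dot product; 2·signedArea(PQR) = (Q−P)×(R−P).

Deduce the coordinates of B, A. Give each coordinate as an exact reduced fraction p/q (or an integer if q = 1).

1. A_x = 7  [CD ∥ AE ∩ DE ∥ CA]
2. A_y = 6  [CD ∥ AE ∩ DE ∥ CA]
   → A = (7, 6)
3. B_x = 5/2  [BE · CA = 519/2 ∩ BE · CD = 375/2]
4. B_y = -7  [BE · CA = 519/2 ∩ BE · CD = 375/2]
   → B = (5/2, -7)

A = (7, 6)
B = (5/2, -7)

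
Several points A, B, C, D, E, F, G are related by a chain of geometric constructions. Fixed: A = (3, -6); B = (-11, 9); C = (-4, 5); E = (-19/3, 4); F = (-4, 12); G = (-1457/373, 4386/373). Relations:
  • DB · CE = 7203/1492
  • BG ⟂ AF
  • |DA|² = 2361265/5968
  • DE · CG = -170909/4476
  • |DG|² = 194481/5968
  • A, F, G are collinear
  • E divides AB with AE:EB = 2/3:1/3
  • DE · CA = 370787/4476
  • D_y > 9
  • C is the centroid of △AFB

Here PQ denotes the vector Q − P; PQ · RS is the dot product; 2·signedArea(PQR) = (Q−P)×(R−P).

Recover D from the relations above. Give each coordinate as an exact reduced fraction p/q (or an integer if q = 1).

1. D_x = -6883/746  [DE · CG = -170909/4476 ∩ DE · CA = 370787/4476]
2. D_y = 14457/1492  [DE · CG = -170909/4476 ∩ DE · CA = 370787/4476]
   → D = (-6883/746, 14457/1492)

D = (-6883/746, 14457/1492)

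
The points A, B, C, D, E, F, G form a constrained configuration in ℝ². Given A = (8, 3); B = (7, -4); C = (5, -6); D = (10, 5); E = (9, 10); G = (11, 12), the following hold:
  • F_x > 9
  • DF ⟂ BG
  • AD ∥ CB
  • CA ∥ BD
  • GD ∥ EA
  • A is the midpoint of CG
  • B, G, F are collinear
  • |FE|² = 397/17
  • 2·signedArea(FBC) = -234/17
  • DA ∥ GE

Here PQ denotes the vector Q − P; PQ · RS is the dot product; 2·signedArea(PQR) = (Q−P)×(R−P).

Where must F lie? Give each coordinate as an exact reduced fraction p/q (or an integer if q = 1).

F = (158/17, 88/17)

1. F_x = 158/17  [B, G, F are collinear ∩ DF ⟂ BG]
2. F_y = 88/17  [B, G, F are collinear ∩ DF ⟂ BG]
   → F = (158/17, 88/17)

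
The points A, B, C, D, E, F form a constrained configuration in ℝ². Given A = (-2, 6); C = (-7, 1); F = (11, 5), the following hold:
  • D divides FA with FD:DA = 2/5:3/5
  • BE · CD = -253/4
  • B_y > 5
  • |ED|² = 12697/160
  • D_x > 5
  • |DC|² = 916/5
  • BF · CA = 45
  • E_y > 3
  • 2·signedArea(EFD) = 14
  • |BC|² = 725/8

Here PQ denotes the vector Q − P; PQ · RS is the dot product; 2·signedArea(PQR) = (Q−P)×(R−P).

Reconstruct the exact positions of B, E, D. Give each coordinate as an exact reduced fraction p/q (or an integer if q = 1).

B = (5/4, 23/4)
D = (29/5, 27/5)
E = (-23/8, 27/8)

1. D_x = 29/5  [D divides FA with FD:DA = 2/5:3/5]
2. D_y = 27/5  [D divides FA with FD:DA = 2/5:3/5]
   → D = (29/5, 27/5)
3. E_x = -23/8  [line -2/5·x + -26/5·y + 82/5 = 0 ∩ |ED|² = 12697/160]
4. E_y = 27/8  [line -2/5·x + -26/5·y + 82/5 = 0 ∩ |ED|² = 12697/160]
   → E = (-23/8, 27/8)
5. B_x = 5/4  [BF · CA = 45 ∩ BE · CD = -253/4]
6. B_y = 23/4  [BF · CA = 45 ∩ BE · CD = -253/4]
   → B = (5/4, 23/4)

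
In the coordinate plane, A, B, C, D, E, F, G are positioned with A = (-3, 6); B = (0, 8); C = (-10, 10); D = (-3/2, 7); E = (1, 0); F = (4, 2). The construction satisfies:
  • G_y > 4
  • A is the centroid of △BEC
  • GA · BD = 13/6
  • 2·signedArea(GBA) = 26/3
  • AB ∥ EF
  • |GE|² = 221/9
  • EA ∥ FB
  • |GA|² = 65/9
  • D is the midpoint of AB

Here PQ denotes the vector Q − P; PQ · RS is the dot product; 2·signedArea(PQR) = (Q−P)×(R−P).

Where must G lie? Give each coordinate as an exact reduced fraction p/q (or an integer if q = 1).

G = (-2/3, 14/3)

1. G_x = -2/3  [2·signedArea(GBA) = 26/3 ∩ GA · BD = 13/6]
2. G_y = 14/3  [2·signedArea(GBA) = 26/3 ∩ GA · BD = 13/6]
   → G = (-2/3, 14/3)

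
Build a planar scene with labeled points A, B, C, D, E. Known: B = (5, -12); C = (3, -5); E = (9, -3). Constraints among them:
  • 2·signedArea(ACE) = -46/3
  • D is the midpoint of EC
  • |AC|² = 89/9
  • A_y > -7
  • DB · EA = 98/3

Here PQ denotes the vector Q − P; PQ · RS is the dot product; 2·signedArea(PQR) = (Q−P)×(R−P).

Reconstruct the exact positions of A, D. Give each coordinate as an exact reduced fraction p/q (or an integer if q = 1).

1. A_x = 17/3  [line -2·x + 6·y + 154/3 = 0 ∩ |AC|² = 89/9]
2. A_y = -20/3  [line -2·x + 6·y + 154/3 = 0 ∩ |AC|² = 89/9]
   → A = (17/3, -20/3)
3. D_x = 6  [D is the midpoint of EC]
4. D_y = -4  [D is the midpoint of EC]
   → D = (6, -4)

A = (17/3, -20/3)
D = (6, -4)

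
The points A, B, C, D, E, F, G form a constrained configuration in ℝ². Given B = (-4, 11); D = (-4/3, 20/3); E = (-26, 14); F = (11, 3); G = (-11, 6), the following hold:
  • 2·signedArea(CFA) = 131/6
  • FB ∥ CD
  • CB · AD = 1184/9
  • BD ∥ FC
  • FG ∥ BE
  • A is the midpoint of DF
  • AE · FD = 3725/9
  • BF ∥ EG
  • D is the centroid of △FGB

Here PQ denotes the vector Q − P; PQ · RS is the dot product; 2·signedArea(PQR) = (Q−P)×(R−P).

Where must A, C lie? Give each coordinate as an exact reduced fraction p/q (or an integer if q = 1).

A = (29/6, 29/6)
C = (41/3, -4/3)

1. A_x = 29/6  [A is the midpoint of DF]
2. A_y = 29/6  [A is the midpoint of DF]
   → A = (29/6, 29/6)
3. C_x = 41/3  [FB ∥ CD ∩ BD ∥ FC]
4. C_y = -4/3  [FB ∥ CD ∩ BD ∥ FC]
   → C = (41/3, -4/3)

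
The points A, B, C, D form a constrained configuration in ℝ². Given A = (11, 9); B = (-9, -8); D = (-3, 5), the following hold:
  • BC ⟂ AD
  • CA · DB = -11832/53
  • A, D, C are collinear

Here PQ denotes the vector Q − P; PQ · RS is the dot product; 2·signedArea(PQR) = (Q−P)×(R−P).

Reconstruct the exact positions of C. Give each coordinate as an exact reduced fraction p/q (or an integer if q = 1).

1. C_x = -635/53  [A, D, C are collinear ∩ BC ⟂ AD]
2. C_y = 129/53  [A, D, C are collinear ∩ BC ⟂ AD]
   → C = (-635/53, 129/53)

C = (-635/53, 129/53)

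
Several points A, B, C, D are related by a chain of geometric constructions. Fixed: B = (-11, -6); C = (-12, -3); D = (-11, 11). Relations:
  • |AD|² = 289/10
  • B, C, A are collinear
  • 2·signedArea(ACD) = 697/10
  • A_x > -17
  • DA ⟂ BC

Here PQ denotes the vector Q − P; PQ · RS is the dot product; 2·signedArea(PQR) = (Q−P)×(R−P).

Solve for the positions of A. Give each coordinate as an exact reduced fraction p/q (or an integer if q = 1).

A = (-161/10, 93/10)

1. A_x = -161/10  [B, C, A are collinear ∩ DA ⟂ BC]
2. A_y = 93/10  [B, C, A are collinear ∩ DA ⟂ BC]
   → A = (-161/10, 93/10)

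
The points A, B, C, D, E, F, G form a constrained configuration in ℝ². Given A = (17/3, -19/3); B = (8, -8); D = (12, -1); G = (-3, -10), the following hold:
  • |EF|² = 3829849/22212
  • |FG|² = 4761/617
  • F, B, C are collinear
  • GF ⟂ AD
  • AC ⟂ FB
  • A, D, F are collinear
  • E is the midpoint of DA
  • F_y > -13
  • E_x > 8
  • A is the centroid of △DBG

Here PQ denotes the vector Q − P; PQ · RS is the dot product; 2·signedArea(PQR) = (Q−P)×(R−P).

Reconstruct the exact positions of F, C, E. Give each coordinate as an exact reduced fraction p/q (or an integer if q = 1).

C = (388402544/58160271, -499710928/58160271)
E = (53/6, -11/3)
F = (-747/617, -7481/617)

1. F_x = -747/617  [A, D, F are collinear ∩ GF ⟂ AD]
2. F_y = -7481/617  [A, D, F are collinear ∩ GF ⟂ AD]
   → F = (-747/617, -7481/617)
3. C_x = 388402544/58160271  [F, B, C are collinear ∩ AC ⟂ FB]
4. C_y = -499710928/58160271  [F, B, C are collinear ∩ AC ⟂ FB]
   → C = (388402544/58160271, -499710928/58160271)
5. E_x = 53/6  [E is the midpoint of DA]
6. E_y = -11/3  [E is the midpoint of DA]
   → E = (53/6, -11/3)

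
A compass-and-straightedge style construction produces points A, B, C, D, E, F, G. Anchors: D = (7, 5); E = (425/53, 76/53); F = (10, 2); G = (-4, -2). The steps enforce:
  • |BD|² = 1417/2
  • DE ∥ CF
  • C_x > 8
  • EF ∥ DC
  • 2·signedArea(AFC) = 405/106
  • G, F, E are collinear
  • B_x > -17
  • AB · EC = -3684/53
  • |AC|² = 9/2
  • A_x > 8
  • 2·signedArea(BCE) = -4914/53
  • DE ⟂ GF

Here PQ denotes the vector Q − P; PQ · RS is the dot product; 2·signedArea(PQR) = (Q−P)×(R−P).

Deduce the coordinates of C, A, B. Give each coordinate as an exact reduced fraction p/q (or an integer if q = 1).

1. C_x = 476/53  [DE ∥ CF ∩ EF ∥ DC]
2. C_y = 295/53  [DE ∥ CF ∩ EF ∥ DC]
   → C = (476/53, 295/53)
3. A_x = 17/2  [line -189/53·x + -54/53·y + 3591/106 = 0 ∩ |AC|² = 9/2]
4. A_y = 7/2  [line -189/53·x + -54/53·y + 3591/106 = 0 ∩ |AC|² = 9/2]
   → A = (17/2, 7/2)
5. B_x = -33/2  [AB · EC = -3684/53 ∩ 2·signedArea(BCE) = -4914/53]
6. B_y = -15/2  [AB · EC = -3684/53 ∩ 2·signedArea(BCE) = -4914/53]
   → B = (-33/2, -15/2)

A = (17/2, 7/2)
B = (-33/2, -15/2)
C = (476/53, 295/53)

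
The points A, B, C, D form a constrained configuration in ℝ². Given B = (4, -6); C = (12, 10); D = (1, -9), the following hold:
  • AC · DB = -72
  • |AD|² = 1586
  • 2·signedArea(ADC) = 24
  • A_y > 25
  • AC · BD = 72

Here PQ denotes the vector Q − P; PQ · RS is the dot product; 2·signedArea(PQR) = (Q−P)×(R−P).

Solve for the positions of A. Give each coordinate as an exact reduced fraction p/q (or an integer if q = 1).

1. A_x = 20  [2·signedArea(ADC) = 24 ∩ AC · BD = 72]
2. A_y = 26  [2·signedArea(ADC) = 24 ∩ AC · BD = 72]
   → A = (20, 26)

A = (20, 26)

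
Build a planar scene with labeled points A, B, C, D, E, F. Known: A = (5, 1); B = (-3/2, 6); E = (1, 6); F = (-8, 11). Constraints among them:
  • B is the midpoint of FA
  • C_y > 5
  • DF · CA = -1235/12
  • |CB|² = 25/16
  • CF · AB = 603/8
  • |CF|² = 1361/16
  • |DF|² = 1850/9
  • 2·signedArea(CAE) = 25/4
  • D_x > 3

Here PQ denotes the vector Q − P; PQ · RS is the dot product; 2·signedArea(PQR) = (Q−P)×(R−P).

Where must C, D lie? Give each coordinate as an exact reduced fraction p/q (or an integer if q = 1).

1. C_x = -1/4  [2·signedArea(CAE) = 25/4 ∩ CF · AB = 603/8]
2. C_y = 6  [2·signedArea(CAE) = 25/4 ∩ CF · AB = 603/8]
   → C = (-1/4, 6)
3. D_x = 11/3  [line -21/4·x + 5·y + 71/12 = 0 ∩ |DF|² = 1850/9]
4. D_y = 8/3  [line -21/4·x + 5·y + 71/12 = 0 ∩ |DF|² = 1850/9]
   → D = (11/3, 8/3)

C = (-1/4, 6)
D = (11/3, 8/3)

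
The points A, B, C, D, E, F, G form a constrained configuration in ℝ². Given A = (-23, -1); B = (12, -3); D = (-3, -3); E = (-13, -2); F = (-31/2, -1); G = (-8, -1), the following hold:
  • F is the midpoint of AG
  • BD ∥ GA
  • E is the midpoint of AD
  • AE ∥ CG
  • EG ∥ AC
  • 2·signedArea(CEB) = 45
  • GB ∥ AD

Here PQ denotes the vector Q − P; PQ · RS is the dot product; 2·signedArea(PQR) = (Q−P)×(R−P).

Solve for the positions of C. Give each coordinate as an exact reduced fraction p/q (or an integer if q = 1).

C = (-18, 0)

1. C_x = -18  [AE ∥ CG ∩ EG ∥ AC]
2. C_y = 0  [AE ∥ CG ∩ EG ∥ AC]
   → C = (-18, 0)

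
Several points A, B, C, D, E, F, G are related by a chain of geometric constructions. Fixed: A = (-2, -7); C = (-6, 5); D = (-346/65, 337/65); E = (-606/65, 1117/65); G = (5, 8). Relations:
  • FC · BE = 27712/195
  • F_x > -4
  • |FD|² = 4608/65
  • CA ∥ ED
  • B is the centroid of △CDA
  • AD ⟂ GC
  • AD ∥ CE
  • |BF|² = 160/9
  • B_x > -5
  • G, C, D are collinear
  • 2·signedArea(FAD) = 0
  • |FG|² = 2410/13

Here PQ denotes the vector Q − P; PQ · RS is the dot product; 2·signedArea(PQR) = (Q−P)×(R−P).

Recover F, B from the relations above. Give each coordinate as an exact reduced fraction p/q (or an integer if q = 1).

1. F_x = -202/65  [line -792/65·x + -216/65·y + -3096/65 = 0 ∩ |FG|² = 2410/13]
2. F_y = -191/65  [line -792/65·x + -216/65·y + -3096/65 = 0 ∩ |FG|² = 2410/13]
   → F = (-202/65, -191/65)
3. B_x = -866/195  [B is the centroid of △CDA]
4. B_y = 69/65  [B is the centroid of △CDA]
   → B = (-866/195, 69/65)

B = (-866/195, 69/65)
F = (-202/65, -191/65)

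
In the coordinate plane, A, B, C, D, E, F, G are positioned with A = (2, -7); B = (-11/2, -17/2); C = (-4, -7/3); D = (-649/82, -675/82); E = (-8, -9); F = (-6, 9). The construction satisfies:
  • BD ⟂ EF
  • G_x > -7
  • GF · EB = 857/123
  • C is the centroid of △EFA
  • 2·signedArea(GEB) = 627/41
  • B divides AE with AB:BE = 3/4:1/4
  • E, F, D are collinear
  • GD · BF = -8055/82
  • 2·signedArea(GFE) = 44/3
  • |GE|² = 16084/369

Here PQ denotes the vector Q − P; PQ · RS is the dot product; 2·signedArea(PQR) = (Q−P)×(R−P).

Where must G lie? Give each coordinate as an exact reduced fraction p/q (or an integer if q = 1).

G = (-796/123, -317/123)

1. G_x = -796/123  [2·signedArea(GFE) = 44/3 ∩ GD · BF = -8055/82]
2. G_y = -317/123  [2·signedArea(GFE) = 44/3 ∩ GD · BF = -8055/82]
   → G = (-796/123, -317/123)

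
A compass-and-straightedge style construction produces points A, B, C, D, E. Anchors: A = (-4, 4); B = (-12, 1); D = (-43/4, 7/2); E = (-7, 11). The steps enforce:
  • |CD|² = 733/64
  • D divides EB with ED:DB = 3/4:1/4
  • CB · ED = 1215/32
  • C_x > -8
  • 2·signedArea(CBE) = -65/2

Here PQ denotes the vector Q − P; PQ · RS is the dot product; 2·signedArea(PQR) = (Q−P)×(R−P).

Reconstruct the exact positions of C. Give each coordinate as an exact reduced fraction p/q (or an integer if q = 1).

1. C_x = -59/8  [CB · ED = 1215/32 ∩ 2·signedArea(CBE) = -65/2]
2. C_y = 15/4  [CB · ED = 1215/32 ∩ 2·signedArea(CBE) = -65/2]
   → C = (-59/8, 15/4)

C = (-59/8, 15/4)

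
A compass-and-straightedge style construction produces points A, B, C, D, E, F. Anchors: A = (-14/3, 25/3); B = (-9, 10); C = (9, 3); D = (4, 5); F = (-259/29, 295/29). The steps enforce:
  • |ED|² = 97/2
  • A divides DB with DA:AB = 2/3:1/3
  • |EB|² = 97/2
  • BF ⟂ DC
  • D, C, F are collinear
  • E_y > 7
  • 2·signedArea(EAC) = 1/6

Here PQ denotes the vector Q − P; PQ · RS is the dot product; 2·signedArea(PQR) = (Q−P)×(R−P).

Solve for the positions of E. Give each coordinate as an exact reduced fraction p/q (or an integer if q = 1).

E = (-5/2, 15/2)

1. E_x = -5/2  [line 16/3·x + 41/3·y + -535/6 = 0 ∩ |ED|² = 97/2]
2. E_y = 15/2  [line 16/3·x + 41/3·y + -535/6 = 0 ∩ |ED|² = 97/2]
   → E = (-5/2, 15/2)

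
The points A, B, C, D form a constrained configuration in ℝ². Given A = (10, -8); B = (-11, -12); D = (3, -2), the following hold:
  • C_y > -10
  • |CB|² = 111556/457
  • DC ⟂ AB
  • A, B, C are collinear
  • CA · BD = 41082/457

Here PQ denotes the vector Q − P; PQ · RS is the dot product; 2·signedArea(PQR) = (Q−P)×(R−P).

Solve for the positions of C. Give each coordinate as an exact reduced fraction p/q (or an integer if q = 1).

1. C_x = 1987/457  [A, B, C are collinear ∩ DC ⟂ AB]
2. C_y = -4148/457  [A, B, C are collinear ∩ DC ⟂ AB]
   → C = (1987/457, -4148/457)

C = (1987/457, -4148/457)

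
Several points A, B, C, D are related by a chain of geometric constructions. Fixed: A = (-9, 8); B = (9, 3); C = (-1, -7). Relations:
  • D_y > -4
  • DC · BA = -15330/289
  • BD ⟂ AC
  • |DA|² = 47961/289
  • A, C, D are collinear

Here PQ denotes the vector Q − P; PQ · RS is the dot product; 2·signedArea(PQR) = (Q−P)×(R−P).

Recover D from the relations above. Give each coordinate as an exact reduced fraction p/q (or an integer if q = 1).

1. D_x = -849/289  [A, C, D are collinear ∩ BD ⟂ AC]
2. D_y = -973/289  [A, C, D are collinear ∩ BD ⟂ AC]
   → D = (-849/289, -973/289)

D = (-849/289, -973/289)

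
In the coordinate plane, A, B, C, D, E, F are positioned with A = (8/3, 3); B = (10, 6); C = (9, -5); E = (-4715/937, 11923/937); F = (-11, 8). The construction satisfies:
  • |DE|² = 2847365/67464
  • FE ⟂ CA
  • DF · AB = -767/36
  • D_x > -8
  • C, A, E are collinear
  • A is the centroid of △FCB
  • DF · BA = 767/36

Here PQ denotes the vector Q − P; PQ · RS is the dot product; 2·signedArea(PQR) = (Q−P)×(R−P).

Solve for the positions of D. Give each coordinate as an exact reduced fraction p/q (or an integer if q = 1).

1. D_x = -91/12  [line -22/3·x + -3·y + -1273/36 = 0 ∩ |DE|² = 2847365/67464]
2. D_y = 27/4  [line -22/3·x + -3·y + -1273/36 = 0 ∩ |DE|² = 2847365/67464]
   → D = (-91/12, 27/4)

D = (-91/12, 27/4)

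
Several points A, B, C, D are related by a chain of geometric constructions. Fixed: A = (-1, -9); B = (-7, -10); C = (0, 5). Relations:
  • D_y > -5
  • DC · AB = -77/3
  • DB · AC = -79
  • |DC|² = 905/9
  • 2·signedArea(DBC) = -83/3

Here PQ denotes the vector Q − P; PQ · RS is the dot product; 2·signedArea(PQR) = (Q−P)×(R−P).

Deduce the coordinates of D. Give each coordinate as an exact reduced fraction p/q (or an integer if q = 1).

1. D_x = -8/3  [DB · AC = -79 ∩ DC · AB = -77/3]
2. D_y = -14/3  [DB · AC = -79 ∩ DC · AB = -77/3]
   → D = (-8/3, -14/3)

D = (-8/3, -14/3)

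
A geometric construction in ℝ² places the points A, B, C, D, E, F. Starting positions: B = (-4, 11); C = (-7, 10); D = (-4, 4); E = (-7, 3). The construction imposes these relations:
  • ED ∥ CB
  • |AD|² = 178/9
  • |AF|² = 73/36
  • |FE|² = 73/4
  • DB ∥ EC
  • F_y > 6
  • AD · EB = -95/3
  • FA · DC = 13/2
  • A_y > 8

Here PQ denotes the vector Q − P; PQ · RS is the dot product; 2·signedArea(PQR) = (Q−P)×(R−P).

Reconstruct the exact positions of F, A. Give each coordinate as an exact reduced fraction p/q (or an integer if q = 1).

A = (-5, 25/3)
F = (-11/2, 7)

1. A_x = -5  [line -3·x + -8·y + 155/3 = 0 ∩ |AD|² = 178/9]
2. A_y = 25/3  [line -3·x + -8·y + 155/3 = 0 ∩ |AD|² = 178/9]
   → A = (-5, 25/3)
3. F_x = -11/2  [line 3·x + -6·y + 117/2 = 0 ∩ |FE|² = 73/4]
4. F_y = 7  [line 3·x + -6·y + 117/2 = 0 ∩ |FE|² = 73/4]
   → F = (-11/2, 7)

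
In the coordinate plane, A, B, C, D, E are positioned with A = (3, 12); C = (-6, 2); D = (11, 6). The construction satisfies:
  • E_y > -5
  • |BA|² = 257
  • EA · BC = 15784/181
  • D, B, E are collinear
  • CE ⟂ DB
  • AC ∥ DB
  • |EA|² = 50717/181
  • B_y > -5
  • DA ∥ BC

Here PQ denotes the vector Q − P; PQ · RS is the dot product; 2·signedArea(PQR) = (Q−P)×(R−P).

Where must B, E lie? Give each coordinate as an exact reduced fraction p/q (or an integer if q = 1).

1. B_x = 2  [DA ∥ BC ∩ AC ∥ DB]
2. B_y = -4  [DA ∥ BC ∩ AC ∥ DB]
   → B = (2, -4)
3. E_x = 254/181  [D, B, E are collinear ∩ CE ⟂ DB]
4. E_y = -844/181  [D, B, E are collinear ∩ CE ⟂ DB]
   → E = (254/181, -844/181)

B = (2, -4)
E = (254/181, -844/181)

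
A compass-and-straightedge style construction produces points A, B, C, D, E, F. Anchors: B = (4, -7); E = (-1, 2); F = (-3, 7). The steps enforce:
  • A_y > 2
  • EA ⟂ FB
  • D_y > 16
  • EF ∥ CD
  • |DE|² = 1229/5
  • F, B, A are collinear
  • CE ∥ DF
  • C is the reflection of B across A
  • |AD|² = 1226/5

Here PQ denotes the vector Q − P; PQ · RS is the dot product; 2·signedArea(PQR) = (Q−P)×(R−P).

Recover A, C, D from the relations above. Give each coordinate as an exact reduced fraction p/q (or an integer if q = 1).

A = (-3/5, 11/5)
C = (-26/5, 57/5)
D = (-36/5, 82/5)

1. A_x = -3/5  [F, B, A are collinear ∩ EA ⟂ FB]
2. A_y = 11/5  [F, B, A are collinear ∩ EA ⟂ FB]
   → A = (-3/5, 11/5)
3. C_x = -26/5  [C is the reflection of B across A]
4. C_y = 57/5  [C is the reflection of B across A]
   → C = (-26/5, 57/5)
5. D_x = -36/5  [CE ∥ DF ∩ EF ∥ CD]
6. D_y = 82/5  [CE ∥ DF ∩ EF ∥ CD]
   → D = (-36/5, 82/5)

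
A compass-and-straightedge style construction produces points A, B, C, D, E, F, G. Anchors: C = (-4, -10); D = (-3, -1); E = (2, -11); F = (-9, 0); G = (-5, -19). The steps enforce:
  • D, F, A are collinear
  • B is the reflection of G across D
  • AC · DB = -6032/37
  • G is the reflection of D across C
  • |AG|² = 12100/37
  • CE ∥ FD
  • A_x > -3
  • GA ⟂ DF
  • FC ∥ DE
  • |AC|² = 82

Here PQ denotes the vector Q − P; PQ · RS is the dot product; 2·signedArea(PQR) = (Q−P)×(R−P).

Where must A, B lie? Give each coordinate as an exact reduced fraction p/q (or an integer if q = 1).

A = (-75/37, -43/37)
B = (-1, 17)

1. A_x = -75/37  [D, F, A are collinear ∩ GA ⟂ DF]
2. A_y = -43/37  [D, F, A are collinear ∩ GA ⟂ DF]
   → A = (-75/37, -43/37)
3. B_x = -1  [B is the reflection of G across D]
4. B_y = 17  [B is the reflection of G across D]
   → B = (-1, 17)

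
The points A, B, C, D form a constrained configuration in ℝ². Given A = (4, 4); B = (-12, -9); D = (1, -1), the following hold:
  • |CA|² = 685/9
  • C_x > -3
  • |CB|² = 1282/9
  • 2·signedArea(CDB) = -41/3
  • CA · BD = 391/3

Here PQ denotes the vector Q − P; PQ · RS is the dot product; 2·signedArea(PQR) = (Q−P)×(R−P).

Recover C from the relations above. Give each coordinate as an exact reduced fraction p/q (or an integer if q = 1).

1. C_x = -7/3  [2·signedArea(CDB) = -41/3 ∩ CA · BD = 391/3]
2. C_y = -2  [2·signedArea(CDB) = -41/3 ∩ CA · BD = 391/3]
   → C = (-7/3, -2)

C = (-7/3, -2)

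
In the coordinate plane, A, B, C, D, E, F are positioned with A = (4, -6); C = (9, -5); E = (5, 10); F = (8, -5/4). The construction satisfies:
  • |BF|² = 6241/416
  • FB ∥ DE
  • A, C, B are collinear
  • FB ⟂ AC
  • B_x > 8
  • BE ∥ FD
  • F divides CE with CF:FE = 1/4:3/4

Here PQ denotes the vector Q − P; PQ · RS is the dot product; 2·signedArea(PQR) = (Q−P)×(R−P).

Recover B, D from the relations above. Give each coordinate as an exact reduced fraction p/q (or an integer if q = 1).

1. B_x = 911/104  [A, C, B are collinear ∩ FB ⟂ AC]
2. B_y = -525/104  [A, C, B are collinear ∩ FB ⟂ AC]
   → B = (911/104, -525/104)
3. D_x = 441/104  [FB ∥ DE ∩ BE ∥ FD]
4. D_y = 1435/104  [FB ∥ DE ∩ BE ∥ FD]
   → D = (441/104, 1435/104)

B = (911/104, -525/104)
D = (441/104, 1435/104)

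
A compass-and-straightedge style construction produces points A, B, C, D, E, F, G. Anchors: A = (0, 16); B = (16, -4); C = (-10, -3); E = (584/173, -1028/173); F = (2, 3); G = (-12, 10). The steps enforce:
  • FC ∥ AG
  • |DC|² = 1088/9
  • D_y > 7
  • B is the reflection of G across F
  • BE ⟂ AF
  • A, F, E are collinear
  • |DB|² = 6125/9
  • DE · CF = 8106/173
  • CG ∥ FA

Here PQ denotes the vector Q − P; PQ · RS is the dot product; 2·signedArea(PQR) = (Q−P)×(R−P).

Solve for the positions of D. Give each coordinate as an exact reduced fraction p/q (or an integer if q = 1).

D = (-22/3, 23/3)

1. D_x = -22/3  [line -12·x + -6·y + -42 = 0 ∩ |DC|² = 1088/9]
2. D_y = 23/3  [line -12·x + -6·y + -42 = 0 ∩ |DC|² = 1088/9]
   → D = (-22/3, 23/3)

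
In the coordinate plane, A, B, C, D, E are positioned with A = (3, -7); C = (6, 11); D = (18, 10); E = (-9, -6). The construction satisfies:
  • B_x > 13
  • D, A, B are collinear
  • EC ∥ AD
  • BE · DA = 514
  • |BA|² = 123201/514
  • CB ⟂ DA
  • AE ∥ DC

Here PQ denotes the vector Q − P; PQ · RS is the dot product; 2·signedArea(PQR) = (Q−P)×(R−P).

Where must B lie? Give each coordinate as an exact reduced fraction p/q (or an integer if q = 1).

B = (6807/514, 2369/514)

1. B_x = 6807/514  [D, A, B are collinear ∩ CB ⟂ DA]
2. B_y = 2369/514  [D, A, B are collinear ∩ CB ⟂ DA]
   → B = (6807/514, 2369/514)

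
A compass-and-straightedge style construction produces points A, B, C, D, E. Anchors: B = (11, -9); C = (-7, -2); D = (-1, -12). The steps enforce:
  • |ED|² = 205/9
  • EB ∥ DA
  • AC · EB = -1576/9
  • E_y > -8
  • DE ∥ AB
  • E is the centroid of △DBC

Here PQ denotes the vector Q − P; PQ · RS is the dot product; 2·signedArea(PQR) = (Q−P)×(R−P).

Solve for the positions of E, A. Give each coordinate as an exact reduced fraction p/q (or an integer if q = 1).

1. E_x = 1  [E is the centroid of △DBC]
2. E_y = -23/3  [E is the centroid of △DBC]
   → E = (1, -23/3)
3. A_x = 9  [DE ∥ AB ∩ EB ∥ DA]
4. A_y = -40/3  [DE ∥ AB ∩ EB ∥ DA]
   → A = (9, -40/3)

A = (9, -40/3)
E = (1, -23/3)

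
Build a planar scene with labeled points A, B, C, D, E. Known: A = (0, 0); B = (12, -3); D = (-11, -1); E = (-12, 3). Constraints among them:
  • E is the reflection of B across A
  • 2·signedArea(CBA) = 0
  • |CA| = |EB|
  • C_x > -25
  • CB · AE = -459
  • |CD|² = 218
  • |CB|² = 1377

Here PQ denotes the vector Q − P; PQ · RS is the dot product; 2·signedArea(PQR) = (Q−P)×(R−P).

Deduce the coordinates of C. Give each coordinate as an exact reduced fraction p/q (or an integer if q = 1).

1. C_x = -24  [2·signedArea(CBA) = 0 ∩ CB · AE = -459]
2. C_y = 6  [2·signedArea(CBA) = 0 ∩ CB · AE = -459]
   → C = (-24, 6)

C = (-24, 6)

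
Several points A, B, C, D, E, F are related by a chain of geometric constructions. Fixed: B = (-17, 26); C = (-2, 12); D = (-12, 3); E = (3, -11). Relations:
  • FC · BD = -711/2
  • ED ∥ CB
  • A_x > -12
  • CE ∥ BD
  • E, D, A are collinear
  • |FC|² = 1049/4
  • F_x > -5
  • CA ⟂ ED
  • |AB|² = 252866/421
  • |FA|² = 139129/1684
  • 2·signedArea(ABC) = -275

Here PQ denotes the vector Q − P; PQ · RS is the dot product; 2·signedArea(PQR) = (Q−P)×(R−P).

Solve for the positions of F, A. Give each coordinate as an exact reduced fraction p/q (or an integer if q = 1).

1. A_x = -4692/421  [E, D, A are collinear ∩ CA ⟂ ED]
2. A_y = 927/421  [E, D, A are collinear ∩ CA ⟂ ED]
   → A = (-4692/421, 927/421)
3. F_x = -9/2  [line -5·x + 23·y + 139/2 = 0 ∩ |FA|² = 139129/1684]
4. F_y = -4  [line -5·x + 23·y + 139/2 = 0 ∩ |FA|² = 139129/1684]
   → F = (-9/2, -4)

A = (-4692/421, 927/421)
F = (-9/2, -4)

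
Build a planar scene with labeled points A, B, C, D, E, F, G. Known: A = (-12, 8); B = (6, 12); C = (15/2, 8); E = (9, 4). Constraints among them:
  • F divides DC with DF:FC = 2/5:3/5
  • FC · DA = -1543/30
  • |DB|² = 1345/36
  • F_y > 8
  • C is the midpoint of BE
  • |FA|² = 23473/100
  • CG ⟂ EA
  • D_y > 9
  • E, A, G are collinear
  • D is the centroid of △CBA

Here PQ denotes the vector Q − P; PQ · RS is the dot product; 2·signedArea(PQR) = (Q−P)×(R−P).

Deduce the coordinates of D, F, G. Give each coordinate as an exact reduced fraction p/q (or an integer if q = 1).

1. D_x = 1/2  [D is the centroid of △CBA]
2. D_y = 28/3  [D is the centroid of △CBA]
   → D = (1/2, 28/3)
3. F_x = 33/10  [F divides DC with DF:FC = 2/5:3/5]
4. F_y = 44/5  [F divides DC with DF:FC = 2/5:3/5]
   → F = (33/10, 44/5)
5. G_x = 6231/914  [E, A, G are collinear ∩ CG ⟂ EA]
6. G_y = 2018/457  [E, A, G are collinear ∩ CG ⟂ EA]
   → G = (6231/914, 2018/457)

D = (1/2, 28/3)
F = (33/10, 44/5)
G = (6231/914, 2018/457)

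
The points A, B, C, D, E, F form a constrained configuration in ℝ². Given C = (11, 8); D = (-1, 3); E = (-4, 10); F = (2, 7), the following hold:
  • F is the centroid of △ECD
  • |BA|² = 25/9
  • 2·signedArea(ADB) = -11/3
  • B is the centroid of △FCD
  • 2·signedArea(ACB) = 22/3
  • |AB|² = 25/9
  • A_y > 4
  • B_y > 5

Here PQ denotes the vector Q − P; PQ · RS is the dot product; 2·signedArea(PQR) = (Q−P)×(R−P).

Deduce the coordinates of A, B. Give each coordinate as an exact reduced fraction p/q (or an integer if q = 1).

1. B_x = 4  [B is the centroid of △FCD]
2. B_y = 6  [B is the centroid of △FCD]
   → B = (4, 6)
3. A_x = 3  [2·signedArea(ADB) = -11/3 ∩ 2·signedArea(ACB) = 22/3]
4. A_y = 14/3  [2·signedArea(ADB) = -11/3 ∩ 2·signedArea(ACB) = 22/3]
   → A = (3, 14/3)

A = (3, 14/3)
B = (4, 6)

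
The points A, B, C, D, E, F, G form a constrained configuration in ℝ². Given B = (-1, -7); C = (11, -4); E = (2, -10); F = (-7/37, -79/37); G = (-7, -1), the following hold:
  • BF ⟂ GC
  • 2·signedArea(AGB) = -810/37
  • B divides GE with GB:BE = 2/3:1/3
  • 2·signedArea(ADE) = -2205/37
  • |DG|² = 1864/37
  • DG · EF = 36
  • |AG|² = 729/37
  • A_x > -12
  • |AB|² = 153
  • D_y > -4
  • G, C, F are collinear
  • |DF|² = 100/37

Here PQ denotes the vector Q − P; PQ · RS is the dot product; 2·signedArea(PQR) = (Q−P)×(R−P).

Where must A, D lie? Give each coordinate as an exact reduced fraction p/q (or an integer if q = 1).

A = (-421/37, -10/37)
D = (-17/37, -139/37)

1. D_x = -17/37  [line 81/37·x + -291/37·y + -1056/37 = 0 ∩ |DG|² = 1864/37]
2. D_y = -139/37  [line 81/37·x + -291/37·y + -1056/37 = 0 ∩ |DG|² = 1864/37]
   → D = (-17/37, -139/37)
3. A_x = -421/37  [2·signedArea(AGB) = -810/37 ∩ 2·signedArea(ADE) = -2205/37]
4. A_y = -10/37  [2·signedArea(AGB) = -810/37 ∩ 2·signedArea(ADE) = -2205/37]
   → A = (-421/37, -10/37)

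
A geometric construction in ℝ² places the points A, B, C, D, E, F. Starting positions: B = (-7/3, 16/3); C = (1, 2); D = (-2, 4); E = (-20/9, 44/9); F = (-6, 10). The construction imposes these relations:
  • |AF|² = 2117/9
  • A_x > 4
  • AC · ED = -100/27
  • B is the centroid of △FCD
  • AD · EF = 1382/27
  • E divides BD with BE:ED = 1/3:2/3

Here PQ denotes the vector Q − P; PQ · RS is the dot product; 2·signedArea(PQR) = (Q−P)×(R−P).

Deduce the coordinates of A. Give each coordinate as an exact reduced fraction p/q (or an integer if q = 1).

1. A_x = 13/3  [AC · ED = -100/27 ∩ AD · EF = 1382/27]
2. A_y = -4/3  [AC · ED = -100/27 ∩ AD · EF = 1382/27]
   → A = (13/3, -4/3)

A = (13/3, -4/3)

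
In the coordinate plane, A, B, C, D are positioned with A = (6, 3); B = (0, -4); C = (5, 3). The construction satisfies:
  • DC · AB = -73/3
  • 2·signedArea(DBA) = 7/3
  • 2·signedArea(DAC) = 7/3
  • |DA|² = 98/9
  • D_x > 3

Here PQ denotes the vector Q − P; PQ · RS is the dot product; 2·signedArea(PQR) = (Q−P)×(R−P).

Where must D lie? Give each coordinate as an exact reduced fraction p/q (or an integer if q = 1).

D = (11/3, 2/3)

1. D_x = 11/3  [2·signedArea(DAC) = 7/3 ∩ 2·signedArea(DBA) = 7/3]
2. D_y = 2/3  [2·signedArea(DAC) = 7/3 ∩ 2·signedArea(DBA) = 7/3]
   → D = (11/3, 2/3)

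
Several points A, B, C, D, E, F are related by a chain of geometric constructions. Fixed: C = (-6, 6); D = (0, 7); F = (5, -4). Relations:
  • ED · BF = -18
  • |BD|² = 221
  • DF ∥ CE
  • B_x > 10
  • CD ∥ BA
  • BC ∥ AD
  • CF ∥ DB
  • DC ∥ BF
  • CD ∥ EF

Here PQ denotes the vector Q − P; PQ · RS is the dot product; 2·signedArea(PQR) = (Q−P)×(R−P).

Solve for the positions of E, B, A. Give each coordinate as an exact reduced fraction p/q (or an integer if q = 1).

1. E_x = -1  [CD ∥ EF ∩ DF ∥ CE]
2. E_y = -5  [CD ∥ EF ∩ DF ∥ CE]
   → E = (-1, -5)
3. B_x = 11  [DC ∥ BF ∩ CF ∥ DB]
4. B_y = -3  [DC ∥ BF ∩ CF ∥ DB]
   → B = (11, -3)
5. A_x = 17  [BC ∥ AD ∩ CD ∥ BA]
6. A_y = -2  [BC ∥ AD ∩ CD ∥ BA]
   → A = (17, -2)

A = (17, -2)
B = (11, -3)
E = (-1, -5)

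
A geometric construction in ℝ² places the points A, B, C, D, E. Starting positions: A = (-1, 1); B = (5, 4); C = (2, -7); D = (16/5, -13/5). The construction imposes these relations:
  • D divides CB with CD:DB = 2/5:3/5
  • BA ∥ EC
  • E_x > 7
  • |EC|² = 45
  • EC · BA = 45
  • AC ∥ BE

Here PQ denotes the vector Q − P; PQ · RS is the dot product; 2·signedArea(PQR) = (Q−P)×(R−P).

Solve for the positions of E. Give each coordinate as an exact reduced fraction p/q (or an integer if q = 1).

1. E_x = 8  [BA ∥ EC ∩ AC ∥ BE]
2. E_y = -4  [BA ∥ EC ∩ AC ∥ BE]
   → E = (8, -4)

E = (8, -4)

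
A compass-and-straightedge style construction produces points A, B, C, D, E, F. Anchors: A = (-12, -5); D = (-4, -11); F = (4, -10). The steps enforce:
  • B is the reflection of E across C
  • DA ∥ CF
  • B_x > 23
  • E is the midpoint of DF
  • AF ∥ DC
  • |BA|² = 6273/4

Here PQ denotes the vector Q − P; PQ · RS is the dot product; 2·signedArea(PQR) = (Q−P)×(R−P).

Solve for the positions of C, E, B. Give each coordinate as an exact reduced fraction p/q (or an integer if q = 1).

1. C_x = 12  [DA ∥ CF ∩ AF ∥ DC]
2. C_y = -16  [DA ∥ CF ∩ AF ∥ DC]
   → C = (12, -16)
3. E_x = 0  [E is the midpoint of DF]
4. E_y = -21/2  [E is the midpoint of DF]
   → E = (0, -21/2)
5. B_x = 24  [B is the reflection of E across C]
6. B_y = -43/2  [B is the reflection of E across C]
   → B = (24, -43/2)

B = (24, -43/2)
C = (12, -16)
E = (0, -21/2)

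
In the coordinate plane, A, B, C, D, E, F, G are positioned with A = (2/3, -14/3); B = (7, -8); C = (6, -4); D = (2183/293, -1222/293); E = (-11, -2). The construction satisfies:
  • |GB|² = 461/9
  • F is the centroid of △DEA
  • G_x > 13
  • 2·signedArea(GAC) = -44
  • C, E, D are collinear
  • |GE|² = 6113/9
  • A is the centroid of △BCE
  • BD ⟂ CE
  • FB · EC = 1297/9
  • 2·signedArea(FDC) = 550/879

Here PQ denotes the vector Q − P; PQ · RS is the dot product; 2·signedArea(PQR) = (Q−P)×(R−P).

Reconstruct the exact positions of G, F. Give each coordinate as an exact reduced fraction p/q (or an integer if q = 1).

F = (-2534/2637, -9526/2637)
G = (40/3, -34/3)

1. G_x = 40/3  [line -2/3·x + 16/3·y + 208/3 = 0 ∩ |GE|² = 6113/9]
2. G_y = -34/3  [line -2/3·x + 16/3·y + 208/3 = 0 ∩ |GE|² = 6113/9]
   → G = (40/3, -34/3)
3. F_x = -2534/2637  [F is the centroid of △DEA]
4. F_y = -9526/2637  [F is the centroid of △DEA]
   → F = (-2534/2637, -9526/2637)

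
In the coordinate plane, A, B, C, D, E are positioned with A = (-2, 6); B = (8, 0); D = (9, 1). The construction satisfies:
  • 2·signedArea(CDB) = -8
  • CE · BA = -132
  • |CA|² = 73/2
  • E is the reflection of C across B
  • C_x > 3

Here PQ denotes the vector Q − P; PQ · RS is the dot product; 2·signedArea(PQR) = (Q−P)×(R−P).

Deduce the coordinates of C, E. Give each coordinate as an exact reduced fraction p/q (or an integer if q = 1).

C = (7/2, 7/2)
E = (25/2, -7/2)

1. C_x = 7/2  [line 1·x + -1·y + 0 = 0 ∩ |CA|² = 73/2]
2. C_y = 7/2  [line 1·x + -1·y + 0 = 0 ∩ |CA|² = 73/2]
   → C = (7/2, 7/2)
3. E_x = 25/2  [E is the reflection of C across B]
4. E_y = -7/2  [E is the reflection of C across B]
   → E = (25/2, -7/2)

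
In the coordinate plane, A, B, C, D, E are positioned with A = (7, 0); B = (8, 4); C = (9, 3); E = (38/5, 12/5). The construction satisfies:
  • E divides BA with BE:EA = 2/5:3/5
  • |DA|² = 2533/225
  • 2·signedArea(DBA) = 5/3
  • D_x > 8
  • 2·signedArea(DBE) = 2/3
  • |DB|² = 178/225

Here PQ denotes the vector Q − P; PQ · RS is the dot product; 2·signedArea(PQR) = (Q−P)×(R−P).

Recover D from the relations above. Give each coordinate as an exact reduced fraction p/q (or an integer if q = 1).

D = (41/5, 47/15)

1. D_x = 41/5  [line 8/5·x + -2/5·y + -178/15 = 0 ∩ |DA|² = 2533/225]
2. D_y = 47/15  [line 8/5·x + -2/5·y + -178/15 = 0 ∩ |DA|² = 2533/225]
   → D = (41/5, 47/15)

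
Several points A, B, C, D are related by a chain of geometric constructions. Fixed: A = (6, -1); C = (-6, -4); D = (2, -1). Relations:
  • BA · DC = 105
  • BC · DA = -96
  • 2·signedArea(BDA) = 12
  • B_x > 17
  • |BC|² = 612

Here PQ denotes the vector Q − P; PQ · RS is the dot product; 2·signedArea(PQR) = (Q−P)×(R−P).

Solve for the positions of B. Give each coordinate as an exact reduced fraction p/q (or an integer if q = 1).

1. B_x = 18  [BA · DC = 105 ∩ 2·signedArea(BDA) = 12]
2. B_y = 2  [BA · DC = 105 ∩ 2·signedArea(BDA) = 12]
   → B = (18, 2)

B = (18, 2)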